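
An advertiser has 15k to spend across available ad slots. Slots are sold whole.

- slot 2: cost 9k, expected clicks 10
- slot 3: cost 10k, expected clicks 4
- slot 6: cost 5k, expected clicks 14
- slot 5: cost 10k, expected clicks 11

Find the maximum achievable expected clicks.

This is a 0-1 knapsack instance.
Allowing fractional choices, the relaxed optimum would be about 25.1, but ad slots are indivisible.
slot 2 + slot 6: cost 9 + 5 = 14 ≤ 15, expected clicks 10 + 14 = 24.
slot 3 + slot 6: cost 10 + 5 = 15 ≤ 15, expected clicks 4 + 14 = 18.
slot 6 + slot 5: cost 5 + 10 = 15 ≤ 15, expected clicks 14 + 11 = 25.
Best is slot 6 and slot 5 with total expected clicks 25.

25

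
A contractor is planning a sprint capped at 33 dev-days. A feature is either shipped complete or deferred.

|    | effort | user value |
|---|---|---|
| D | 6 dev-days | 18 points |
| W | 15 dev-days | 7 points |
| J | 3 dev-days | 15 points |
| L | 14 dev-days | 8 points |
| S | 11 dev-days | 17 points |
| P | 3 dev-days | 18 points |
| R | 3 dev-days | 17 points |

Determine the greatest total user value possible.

This is an integer program with binary decision variables.
Allowing fractional choices, the relaxed optimum would be about 89.0, but features are indivisible.
D + J + S + P + R: effort 6 + 3 + 11 + 3 + 3 = 26 ≤ 33, user value 18 + 15 + 17 + 18 + 17 = 85.
D + J + L + P + R: effort 6 + 3 + 14 + 3 + 3 = 29 ≤ 33, user value 18 + 15 + 8 + 18 + 17 = 76.
Best is D, J, S, P, and R with total user value 85.

85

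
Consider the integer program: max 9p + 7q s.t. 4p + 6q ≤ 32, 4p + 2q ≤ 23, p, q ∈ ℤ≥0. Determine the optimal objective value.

52

The continuous relaxation peaks at (4.62, 2.25) with value 57.38; rounding to a feasible lattice point costs some objective.
(p,q)=(5,1) is feasible, giving 52.
(p,q)=(4,2) is feasible, giving 50.
(p,q)=(3,3) is feasible, giving 48.
Maximum is 52 at (p,q)=(5,1).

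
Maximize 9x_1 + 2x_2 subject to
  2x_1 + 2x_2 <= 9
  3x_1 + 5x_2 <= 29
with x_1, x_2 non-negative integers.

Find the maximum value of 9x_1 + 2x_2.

Relaxing integrality, the LP optimum is 40.50 at (x_1,x_2) = (4.5, 0), which is not an integer point.
(x_1,x_2)=(4,0): 2·4+2·0=8≤9, 3·4+5·0=12≤29, objective 36.
(x_1,x_2)=(3,1): 2·3+2·1=8≤9, 3·3+5·1=14≤29, objective 29.
(x_1,x_2)=(3,0): 2·3+2·0=6≤9, 3·3+5·0=9≤29, objective 27.
Maximum is 36 at (x_1,x_2)=(4,0).

36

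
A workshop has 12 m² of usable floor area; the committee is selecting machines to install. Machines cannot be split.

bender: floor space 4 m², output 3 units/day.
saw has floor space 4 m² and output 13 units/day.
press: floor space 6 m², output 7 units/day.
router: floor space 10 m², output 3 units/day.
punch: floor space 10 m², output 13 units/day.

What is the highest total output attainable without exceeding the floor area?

20

This is an integer program with binary decision variables.
Allowing fractional choices, the relaxed optimum would be about 23.4, but machines are indivisible.
saw + press: floor space 4 + 6 = 10 ≤ 12, output 13 + 7 = 20.
bender + saw: floor space 4 + 4 = 8 ≤ 12, output 3 + 13 = 16.
Best is saw and press with total output 20.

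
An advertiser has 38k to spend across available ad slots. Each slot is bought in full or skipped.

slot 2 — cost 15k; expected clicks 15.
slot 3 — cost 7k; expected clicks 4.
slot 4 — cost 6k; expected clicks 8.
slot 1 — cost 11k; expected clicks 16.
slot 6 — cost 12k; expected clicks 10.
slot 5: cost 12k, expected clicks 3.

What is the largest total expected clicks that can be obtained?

slot 2 + slot 1 + slot 6: cost 15 + 11 + 12 = 38 ≤ 38, expected clicks 15 + 16 + 10 = 41.
slot 2 + slot 4 + slot 1: cost 15 + 6 + 11 = 32 ≤ 38, expected clicks 15 + 8 + 16 = 39.
Best is slot 2, slot 1, and slot 6 with total expected clicks 41.

41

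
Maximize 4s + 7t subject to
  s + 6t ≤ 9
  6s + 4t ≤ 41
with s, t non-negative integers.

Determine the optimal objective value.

24

The continuous relaxation peaks at (6.56, 0.406) with value 29.09; rounding to a feasible lattice point costs some objective.
(s,t)=(6,0): 1·6+6·0=6≤9, 6·6+4·0=36≤41, objective 24.
(s,t)=(5,0): 1·5+6·0=5≤9, 6·5+4·0=30≤41, objective 20.
The best lattice point is (6,0), giving 24.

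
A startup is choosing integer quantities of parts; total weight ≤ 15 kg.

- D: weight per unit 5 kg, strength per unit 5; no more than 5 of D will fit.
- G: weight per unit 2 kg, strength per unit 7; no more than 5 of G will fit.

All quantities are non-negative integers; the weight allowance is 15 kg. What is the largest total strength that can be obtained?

5×G: weight 10 ≤ 15, strength 5·7 = 35.
1×D and 5×G: weight 15 ≤ 15, strength 1·5 + 5·7 = 40.
Best is 40.

40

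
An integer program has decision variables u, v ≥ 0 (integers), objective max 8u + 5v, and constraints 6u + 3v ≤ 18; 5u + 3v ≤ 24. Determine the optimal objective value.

(u,v)=(0,6): 6·0+3·6=18≤18, 5·0+3·6=18≤24, objective 30.
(u,v)=(0,5): 6·0+3·5=15≤18, 5·0+3·5=15≤24, objective 25.
The best lattice point is (0,6), giving 30.

30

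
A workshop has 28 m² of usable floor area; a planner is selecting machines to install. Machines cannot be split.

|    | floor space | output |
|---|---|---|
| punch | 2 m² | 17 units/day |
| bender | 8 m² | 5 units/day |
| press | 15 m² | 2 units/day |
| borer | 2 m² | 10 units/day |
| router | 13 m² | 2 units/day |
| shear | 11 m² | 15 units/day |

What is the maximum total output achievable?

Allowing fractional choices, the relaxed optimum would be about 47.8, but machines are indivisible.
punch + bender + borer + shear: floor space 2 + 8 + 2 + 11 = 23 ≤ 28, output 17 + 5 + 10 + 15 = 47.
punch + borer + router + shear: floor space 2 + 2 + 13 + 11 = 28 ≤ 28, output 17 + 10 + 2 + 15 = 44.
punch + borer + shear: floor space 2 + 2 + 11 = 15 ≤ 28, output 17 + 10 + 15 = 42.
Best is punch, bender, borer, and shear with total output 47.

47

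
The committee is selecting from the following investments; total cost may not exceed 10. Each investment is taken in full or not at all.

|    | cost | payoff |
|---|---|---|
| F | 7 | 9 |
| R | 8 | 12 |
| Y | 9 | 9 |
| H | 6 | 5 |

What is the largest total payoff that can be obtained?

12

Allowing fractional choices, the relaxed optimum would be about 14.6, but investments are indivisible.
R: cost 8 ≤ 10, payoff 12.
F: cost 7 ≤ 10, payoff 9.
Y: cost 9 ≤ 10, payoff 9.
Best is R with total payoff 12.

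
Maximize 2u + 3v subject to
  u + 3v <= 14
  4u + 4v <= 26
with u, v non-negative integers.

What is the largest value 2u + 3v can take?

The continuous relaxation peaks at (2.75, 3.75) with value 16.75; rounding to a feasible lattice point costs some objective.
(u,v)=(2,4): 1·2+3·4=14≤14, 4·2+4·4=24≤26, objective 16.
(u,v)=(3,3): 1·3+3·3=12≤14, 4·3+4·3=24≤26, objective 15.
No feasible integer point exceeds 16.

16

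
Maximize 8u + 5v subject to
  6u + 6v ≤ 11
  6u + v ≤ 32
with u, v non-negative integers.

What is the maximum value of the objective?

The continuous relaxation peaks at (1.83, 0) with value 14.67; rounding to a feasible lattice point costs some objective.
(u,v)=(1,0): 6·1+6·0=6≤11, 6·1+1·0=6≤32, objective 8.
(u,v)=(0,1): 6·0+6·1=6≤11, 6·0+1·1=1≤32, objective 5.
(u,v)=(0,0): 6·0+6·0=0≤11, 6·0+1·0=0≤32, objective 0.
No feasible integer point exceeds 8.

8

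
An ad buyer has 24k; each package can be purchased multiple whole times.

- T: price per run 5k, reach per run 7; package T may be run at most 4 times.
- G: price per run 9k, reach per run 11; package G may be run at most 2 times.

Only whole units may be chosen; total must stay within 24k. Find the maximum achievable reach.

Take 3×T and 1×G: price 24 ≤ 24, reach 3·7 + 1·11 = 32.
No other integer combination yields more.

32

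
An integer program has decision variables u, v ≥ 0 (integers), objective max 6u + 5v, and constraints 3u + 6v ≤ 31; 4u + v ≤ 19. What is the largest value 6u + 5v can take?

(u,v)=(4,3) is feasible, giving 39.
(u,v)=(4,2) is feasible, giving 34.
(u,v)=(3,3) is feasible, giving 33.
No feasible integer point exceeds 39.

39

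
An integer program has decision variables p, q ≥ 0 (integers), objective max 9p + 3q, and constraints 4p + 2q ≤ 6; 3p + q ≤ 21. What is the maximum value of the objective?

The continuous relaxation peaks at (1.5, 0) with value 13.50; rounding to a feasible lattice point costs some objective.
(p,q)=(1,1): 4·1+2·1=6≤6, 3·1+1·1=4≤21, objective 12.
(p,q)=(1,0): 4·1+2·0=4≤6, 3·1+1·0=3≤21, objective 9.
(p,q)=(0,2): 4·0+2·2=4≤6, 3·0+1·2=2≤21, objective 6.
Maximum is 12 at (p,q)=(1,1).

12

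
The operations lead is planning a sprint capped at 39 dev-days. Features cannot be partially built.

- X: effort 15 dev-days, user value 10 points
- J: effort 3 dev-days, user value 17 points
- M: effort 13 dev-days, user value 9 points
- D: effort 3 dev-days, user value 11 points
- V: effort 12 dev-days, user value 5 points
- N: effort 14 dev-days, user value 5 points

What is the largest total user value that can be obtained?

47

Allowing fractional choices, the relaxed optimum would be about 49.1, but features are indivisible.
X + J + D + V: effort 15 + 3 + 3 + 12 = 33 ≤ 39, user value 10 + 17 + 11 + 5 = 43.
X + J + M + D: effort 15 + 3 + 13 + 3 = 34 ≤ 39, user value 10 + 17 + 9 + 11 = 47.
X + J + D + N: effort 15 + 3 + 3 + 14 = 35 ≤ 39, user value 10 + 17 + 11 + 5 = 43.
Best is X, J, M, and D with total user value 47.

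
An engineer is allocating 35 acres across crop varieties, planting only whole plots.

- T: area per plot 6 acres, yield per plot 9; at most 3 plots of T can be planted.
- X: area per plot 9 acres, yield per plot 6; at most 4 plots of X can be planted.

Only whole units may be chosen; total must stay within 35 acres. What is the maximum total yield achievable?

33

2×T and 2×X: area 30 ≤ 35, yield 2·9 + 2·6 = 30.
3×T and 1×X: area 27 ≤ 35, yield 3·9 + 1·6 = 33.
Best is 33.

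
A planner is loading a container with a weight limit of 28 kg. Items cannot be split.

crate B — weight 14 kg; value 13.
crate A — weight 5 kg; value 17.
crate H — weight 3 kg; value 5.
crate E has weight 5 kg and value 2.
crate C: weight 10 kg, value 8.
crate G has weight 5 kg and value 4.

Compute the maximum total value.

This is a 0-1 knapsack instance.
Take crate B, crate A, crate H, and crate G: weight 14 + 5 + 3 + 5 = 27 ≤ 28, value 13 + 17 + 5 + 4 = 39.
No other feasible combination does better.

39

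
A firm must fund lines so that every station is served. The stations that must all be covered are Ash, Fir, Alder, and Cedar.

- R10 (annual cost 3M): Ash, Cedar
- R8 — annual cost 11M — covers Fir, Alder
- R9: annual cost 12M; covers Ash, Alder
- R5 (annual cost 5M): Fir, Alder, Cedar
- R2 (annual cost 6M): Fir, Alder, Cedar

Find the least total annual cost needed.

8

Choose R10 and R5: together they cover Ash, Fir, Alder, Cedar — every station.
Total annual cost: 3 + 5 = 8.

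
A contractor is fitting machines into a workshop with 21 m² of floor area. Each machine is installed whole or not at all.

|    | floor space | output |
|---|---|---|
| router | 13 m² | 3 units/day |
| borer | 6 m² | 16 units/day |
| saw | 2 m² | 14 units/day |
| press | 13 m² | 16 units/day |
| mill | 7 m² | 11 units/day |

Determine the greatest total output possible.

46

borer + saw + press: floor space 6 + 2 + 13 = 21 ≤ 21, output 16 + 14 + 16 = 46.
borer + saw + mill: floor space 6 + 2 + 7 = 15 ≤ 21, output 16 + 14 + 11 = 41.
Best is borer, saw, and press with total output 46.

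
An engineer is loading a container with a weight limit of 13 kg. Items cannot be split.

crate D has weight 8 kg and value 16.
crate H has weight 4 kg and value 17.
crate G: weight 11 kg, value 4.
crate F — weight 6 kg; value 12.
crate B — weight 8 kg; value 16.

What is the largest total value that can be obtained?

Allowing fractional choices, the relaxed optimum would be about 35.0, but items are indivisible.
crate H + crate F: weight 4 + 6 = 10 ≤ 13, value 17 + 12 = 29.
crate D + crate H: weight 8 + 4 = 12 ≤ 13, value 16 + 17 = 33.
crate H + crate B: weight 4 + 8 = 12 ≤ 13, value 17 + 16 = 33.
The maximum value is 33; one optimal choice is crate D and crate H.

33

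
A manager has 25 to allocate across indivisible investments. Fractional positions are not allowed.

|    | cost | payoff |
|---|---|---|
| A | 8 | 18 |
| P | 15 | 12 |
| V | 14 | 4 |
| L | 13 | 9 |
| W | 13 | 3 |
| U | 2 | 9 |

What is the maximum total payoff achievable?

A + V + U: cost 8 + 14 + 2 = 24 ≤ 25, payoff 18 + 4 + 9 = 31.
A + P + U: cost 8 + 15 + 2 = 25 ≤ 25, payoff 18 + 12 + 9 = 39.
A + L + U: cost 8 + 13 + 2 = 23 ≤ 25, payoff 18 + 9 + 9 = 36.
Best is A, P, and U with total payoff 39.

39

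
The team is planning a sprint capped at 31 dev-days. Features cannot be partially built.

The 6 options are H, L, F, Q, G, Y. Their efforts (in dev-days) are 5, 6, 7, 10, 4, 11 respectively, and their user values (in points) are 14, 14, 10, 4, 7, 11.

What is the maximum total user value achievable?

49

Treat it as a binary knapsack problem.
Take H, L, F, and Y: effort 5 + 6 + 7 + 11 = 29 ≤ 31, user value 14 + 14 + 10 + 11 = 49.
No other feasible combination does better.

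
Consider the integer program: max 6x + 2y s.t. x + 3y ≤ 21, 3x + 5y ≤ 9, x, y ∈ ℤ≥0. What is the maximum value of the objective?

(x,y)=(3,0): 1·3+3·0=3≤21, 3·3+5·0=9≤9, objective 18.
(x,y)=(2,0): 1·2+3·0=2≤21, 3·2+5·0=6≤9, objective 12.
The best lattice point is (3,0), giving 18.

18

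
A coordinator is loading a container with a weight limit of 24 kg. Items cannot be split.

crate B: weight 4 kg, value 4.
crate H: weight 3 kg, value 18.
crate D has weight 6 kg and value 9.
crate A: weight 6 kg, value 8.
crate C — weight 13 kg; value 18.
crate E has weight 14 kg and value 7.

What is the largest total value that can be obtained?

45

This is a 0-1 knapsack instance.
crate H + crate A + crate C: weight 3 + 6 + 13 = 22 ≤ 24, value 18 + 8 + 18 = 44.
crate B + crate H + crate C: weight 4 + 3 + 13 = 20 ≤ 24, value 4 + 18 + 18 = 40.
crate H + crate D + crate C: weight 3 + 6 + 13 = 22 ≤ 24, value 18 + 9 + 18 = 45.
Best is crate H, crate D, and crate C with total value 45.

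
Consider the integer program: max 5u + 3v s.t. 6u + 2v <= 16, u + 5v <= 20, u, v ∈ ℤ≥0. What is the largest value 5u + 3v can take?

16

The continuous relaxation peaks at (1.43, 3.71) with value 18.29; rounding to a feasible lattice point costs some objective.
(u,v)=(2,2): 6·2+2·2=16≤16, 1·2+5·2=12≤20, objective 16.
(u,v)=(1,3): 6·1+2·3=12≤16, 1·1+5·3=16≤20, objective 14.
(u,v)=(2,1): 6·2+2·1=14≤16, 1·2+5·1=7≤20, objective 13.
Maximum is 16 at (u,v)=(2,2).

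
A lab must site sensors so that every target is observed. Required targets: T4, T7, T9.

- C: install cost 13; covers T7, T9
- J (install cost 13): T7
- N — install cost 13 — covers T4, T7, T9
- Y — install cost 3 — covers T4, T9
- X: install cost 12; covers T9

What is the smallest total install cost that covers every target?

13

This is an integer covering problem.
The greedy cost-per-new-target heuristic would pick Y and C for 16, but a cheaper cover exists.
N alone covers T4, T7, T9 — every target.
Total install cost: 13.
No cover costs less than 13.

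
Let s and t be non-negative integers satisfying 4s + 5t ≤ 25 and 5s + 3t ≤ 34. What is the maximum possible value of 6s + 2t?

Relaxing integrality, the LP optimum is 37.50 at (s,t) = (6.25, 0), which is not an integer point.
(s,t)=(6,0): 4·6+5·0=24≤25, 5·6+3·0=30≤34, objective 36.
(s,t)=(5,1): 4·5+5·1=25≤25, 5·5+3·1=28≤34, objective 32.
(s,t)=(5,0): 4·5+5·0=20≤25, 5·5+3·0=25≤34, objective 30.
No feasible integer point exceeds 36.

36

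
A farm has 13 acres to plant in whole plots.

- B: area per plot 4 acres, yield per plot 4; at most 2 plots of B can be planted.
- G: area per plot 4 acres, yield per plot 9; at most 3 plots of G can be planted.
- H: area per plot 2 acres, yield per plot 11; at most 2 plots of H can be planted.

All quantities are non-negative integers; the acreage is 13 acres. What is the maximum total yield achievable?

40

H has the best ratio (11/2); taking only H gives at most 2×11 = 22 (stopped by the supply cap of 2).
Mixing does better — 2×G and 2×H: area 12 ≤ 13, yield 2·9 + 2·11 = 40.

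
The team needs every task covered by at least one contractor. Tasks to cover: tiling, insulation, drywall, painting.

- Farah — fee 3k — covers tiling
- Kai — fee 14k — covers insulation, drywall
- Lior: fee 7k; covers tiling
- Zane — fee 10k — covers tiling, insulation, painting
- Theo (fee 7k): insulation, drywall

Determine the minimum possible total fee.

Choose Zane and Theo: together they cover tiling, insulation, drywall, painting — every task.
Total fee: 10 + 7 = 17.

17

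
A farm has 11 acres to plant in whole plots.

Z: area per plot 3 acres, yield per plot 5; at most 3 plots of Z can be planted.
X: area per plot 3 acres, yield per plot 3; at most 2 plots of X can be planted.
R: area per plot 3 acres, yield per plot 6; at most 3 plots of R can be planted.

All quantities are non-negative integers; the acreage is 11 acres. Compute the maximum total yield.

3×R: area 9 ≤ 11, yield 3·6 = 18.
1×Z and 2×R: area 9 ≤ 11, yield 1·5 + 2·6 = 17.
Best is 18.

18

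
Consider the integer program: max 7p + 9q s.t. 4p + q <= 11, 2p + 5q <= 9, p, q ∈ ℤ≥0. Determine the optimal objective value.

23

(p,q)=(2,1) is feasible, giving 23.
(p,q)=(1,1) is feasible, giving 16.
(p,q)=(2,0) is feasible, giving 14.
The best lattice point is (2,1), giving 23.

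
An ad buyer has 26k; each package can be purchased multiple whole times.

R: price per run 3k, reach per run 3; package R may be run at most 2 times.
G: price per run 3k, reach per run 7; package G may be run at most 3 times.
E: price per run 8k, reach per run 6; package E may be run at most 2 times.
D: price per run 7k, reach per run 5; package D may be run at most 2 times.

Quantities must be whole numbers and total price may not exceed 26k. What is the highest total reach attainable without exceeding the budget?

34

G has the best ratio (7/3); taking only G gives at most 3×7 = 21 (stopped by the supply cap of 3).
Mixing does better — 1×R, 3×G, and 2×D: price 26 ≤ 26, reach 1·3 + 3·7 + 2·5 = 34.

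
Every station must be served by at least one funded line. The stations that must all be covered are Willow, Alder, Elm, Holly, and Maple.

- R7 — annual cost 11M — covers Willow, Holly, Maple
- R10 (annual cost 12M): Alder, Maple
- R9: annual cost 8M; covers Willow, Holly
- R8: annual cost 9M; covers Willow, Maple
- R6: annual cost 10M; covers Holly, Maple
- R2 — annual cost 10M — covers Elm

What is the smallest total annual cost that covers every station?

This is a weighted set-cover instance.
The greedy cost-per-new-station heuristic would pick R7, R2, and R10 for 33, but a cheaper cover exists.
Choose R10, R9, and R2: together they cover Willow, Alder, Elm, Holly, Maple — every station.
Total annual cost: 12 + 8 + 10 = 30.
No cover costs less than 30.

30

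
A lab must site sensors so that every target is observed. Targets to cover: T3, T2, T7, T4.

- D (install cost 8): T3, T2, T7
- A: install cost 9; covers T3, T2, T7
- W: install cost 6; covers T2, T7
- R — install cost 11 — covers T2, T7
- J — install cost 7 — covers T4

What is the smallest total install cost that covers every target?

15

Choose D and J: together they cover T3, T2, T7, T4 — every target.
Total install cost: 8 + 7 = 15.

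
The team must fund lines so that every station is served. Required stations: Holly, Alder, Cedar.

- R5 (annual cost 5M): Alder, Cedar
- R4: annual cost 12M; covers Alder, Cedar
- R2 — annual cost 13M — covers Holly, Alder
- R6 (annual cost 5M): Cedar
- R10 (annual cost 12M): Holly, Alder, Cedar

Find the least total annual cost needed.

The greedy cost-per-new-station heuristic would pick R5 and R10 for 17, but a cheaper cover exists.
R10 alone covers Holly, Alder, Cedar — every station.
Total annual cost: 12.
No cover costs less than 12.

12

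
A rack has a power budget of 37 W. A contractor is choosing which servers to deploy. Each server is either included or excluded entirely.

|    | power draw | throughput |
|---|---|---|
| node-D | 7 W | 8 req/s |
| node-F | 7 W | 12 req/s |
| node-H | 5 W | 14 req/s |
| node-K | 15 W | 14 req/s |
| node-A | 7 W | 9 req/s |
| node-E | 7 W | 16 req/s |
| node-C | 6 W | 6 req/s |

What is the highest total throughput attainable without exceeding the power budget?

Allowing fractional choices, the relaxed optimum would be about 63.0, but servers are indivisible.
node-D + node-F + node-H + node-E + node-C: power draw 7 + 7 + 5 + 7 + 6 = 32 ≤ 37, throughput 8 + 12 + 14 + 16 + 6 = 56.
node-D + node-F + node-H + node-A + node-E: power draw 7 + 7 + 5 + 7 + 7 = 33 ≤ 37, throughput 8 + 12 + 14 + 9 + 16 = 59.
node-F + node-H + node-A + node-E + node-C: power draw 7 + 5 + 7 + 7 + 6 = 32 ≤ 37, throughput 12 + 14 + 9 + 16 + 6 = 57.
Best is node-D, node-F, node-H, node-A, and node-E with total throughput 59.

59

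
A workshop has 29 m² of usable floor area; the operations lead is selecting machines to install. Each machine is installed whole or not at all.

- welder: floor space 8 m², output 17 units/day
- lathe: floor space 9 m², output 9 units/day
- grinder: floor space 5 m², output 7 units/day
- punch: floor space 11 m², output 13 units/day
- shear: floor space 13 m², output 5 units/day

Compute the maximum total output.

This is an integer program with binary decision variables.
Allowing fractional choices, the relaxed optimum would be about 42.0, but machines are indivisible.
welder + grinder + punch: floor space 8 + 5 + 11 = 24 ≤ 29, output 17 + 7 + 13 = 37.
welder + lathe + grinder: floor space 8 + 9 + 5 = 22 ≤ 29, output 17 + 9 + 7 = 33.
welder + lathe + punch: floor space 8 + 9 + 11 = 28 ≤ 29, output 17 + 9 + 13 = 39.
Best is welder, lathe, and punch with total output 39.

39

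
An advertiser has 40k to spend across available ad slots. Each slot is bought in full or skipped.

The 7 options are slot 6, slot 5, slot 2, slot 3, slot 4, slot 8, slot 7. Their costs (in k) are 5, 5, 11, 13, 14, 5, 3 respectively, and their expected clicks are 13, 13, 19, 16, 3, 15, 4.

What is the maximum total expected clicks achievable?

76

This is a 0-1 knapsack instance.
slot 5 + slot 2 + slot 3 + slot 8 + slot 7: cost 5 + 11 + 13 + 5 + 3 = 37 ≤ 40, expected clicks 13 + 19 + 16 + 15 + 4 = 67.
slot 6 + slot 2 + slot 3 + slot 8 + slot 7: cost 5 + 11 + 13 + 5 + 3 = 37 ≤ 40, expected clicks 13 + 19 + 16 + 15 + 4 = 67.
slot 6 + slot 5 + slot 2 + slot 3 + slot 8: cost 5 + 5 + 11 + 13 + 5 = 39 ≤ 40, expected clicks 13 + 13 + 19 + 16 + 15 = 76.
Best is slot 6, slot 5, slot 2, slot 3, and slot 8 with total expected clicks 76.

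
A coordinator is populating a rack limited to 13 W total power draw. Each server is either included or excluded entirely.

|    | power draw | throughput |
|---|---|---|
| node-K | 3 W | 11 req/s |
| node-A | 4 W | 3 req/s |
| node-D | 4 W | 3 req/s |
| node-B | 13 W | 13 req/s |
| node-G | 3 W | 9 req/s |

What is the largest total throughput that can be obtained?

Allowing fractional choices, the relaxed optimum would be about 27.0, but servers are indivisible.
node-K + node-D + node-G: power draw 3 + 4 + 3 = 10 ≤ 13, throughput 11 + 3 + 9 = 23.
node-K + node-A + node-G: power draw 3 + 4 + 3 = 10 ≤ 13, throughput 11 + 3 + 9 = 23.
The maximum throughput is 23; one optimal choice is node-K, node-A, and node-G.

23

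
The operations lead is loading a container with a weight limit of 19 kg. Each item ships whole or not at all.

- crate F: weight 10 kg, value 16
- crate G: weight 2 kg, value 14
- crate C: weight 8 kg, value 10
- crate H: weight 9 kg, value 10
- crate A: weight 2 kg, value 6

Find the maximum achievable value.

Allowing fractional choices, the relaxed optimum would be about 42.2, but items are indivisible.
crate F + crate G + crate A: weight 10 + 2 + 2 = 14 ≤ 19, value 16 + 14 + 6 = 36.
crate F + crate G: weight 10 + 2 = 12 ≤ 19, value 16 + 14 = 30.
crate G + crate C + crate H: weight 2 + 8 + 9 = 19 ≤ 19, value 14 + 10 + 10 = 34.
Best is crate F, crate G, and crate A with total value 36.

36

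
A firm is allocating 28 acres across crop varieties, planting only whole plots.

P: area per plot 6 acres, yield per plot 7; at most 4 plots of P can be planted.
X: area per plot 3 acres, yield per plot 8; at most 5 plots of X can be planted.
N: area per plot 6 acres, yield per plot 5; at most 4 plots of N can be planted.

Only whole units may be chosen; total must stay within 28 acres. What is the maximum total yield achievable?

X has the best ratio (8/3); taking only X gives at most 5×8 = 40 (stopped by the supply cap of 5).
Mixing does better — 2×P and 5×X: area 27 ≤ 28, yield 2·7 + 5·8 = 54.

54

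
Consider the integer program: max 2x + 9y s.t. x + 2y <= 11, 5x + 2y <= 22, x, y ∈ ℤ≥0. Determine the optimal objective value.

47

Relaxing integrality, the LP optimum is 49.50 at (x,y) = (0, 5.5), which is not an integer point.
(x,y)=(1,5) is feasible, giving 47.
(x,y)=(0,5) is feasible, giving 45.
The best lattice point is (1,5), giving 47.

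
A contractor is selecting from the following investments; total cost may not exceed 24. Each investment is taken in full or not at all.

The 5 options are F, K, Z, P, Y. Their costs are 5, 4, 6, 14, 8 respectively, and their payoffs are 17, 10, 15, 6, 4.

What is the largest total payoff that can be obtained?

Allowing fractional choices, the relaxed optimum would be about 46.4, but investments are indivisible.
F + K + Z: cost 5 + 4 + 6 = 15 ≤ 24, payoff 17 + 10 + 15 = 42.
F + K + Z + Y: cost 5 + 4 + 6 + 8 = 23 ≤ 24, payoff 17 + 10 + 15 + 4 = 46.
Best is F, K, Z, and Y with total payoff 46.

46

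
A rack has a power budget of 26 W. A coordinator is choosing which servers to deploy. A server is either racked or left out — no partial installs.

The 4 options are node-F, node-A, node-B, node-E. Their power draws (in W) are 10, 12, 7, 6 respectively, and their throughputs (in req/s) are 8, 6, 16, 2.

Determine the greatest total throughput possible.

Allowing fractional choices, the relaxed optimum would be about 28.5, but servers are indivisible.
node-A + node-B + node-E: power draw 12 + 7 + 6 = 25 ≤ 26, throughput 6 + 16 + 2 = 24.
node-F + node-B + node-E: power draw 10 + 7 + 6 = 23 ≤ 26, throughput 8 + 16 + 2 = 26.
node-F + node-B: power draw 10 + 7 = 17 ≤ 26, throughput 8 + 16 = 24.
Best is node-F, node-B, and node-E with total throughput 26.

26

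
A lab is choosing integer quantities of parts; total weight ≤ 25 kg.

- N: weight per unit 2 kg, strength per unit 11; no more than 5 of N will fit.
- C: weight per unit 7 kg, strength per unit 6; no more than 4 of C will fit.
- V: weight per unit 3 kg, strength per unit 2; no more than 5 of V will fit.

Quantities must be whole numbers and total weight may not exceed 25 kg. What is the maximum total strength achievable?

5×N and 2×C: weight 24 ≤ 25, strength 5·11 + 2·6 = 67.
5×N and 5×V: weight 25 ≤ 25, strength 5·11 + 5·2 = 65.
Best is 67.

67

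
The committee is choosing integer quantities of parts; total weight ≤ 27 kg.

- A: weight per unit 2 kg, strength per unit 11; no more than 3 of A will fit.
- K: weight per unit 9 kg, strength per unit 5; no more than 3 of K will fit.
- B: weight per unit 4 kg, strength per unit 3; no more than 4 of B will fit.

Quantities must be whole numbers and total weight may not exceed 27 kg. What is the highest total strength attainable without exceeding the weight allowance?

This is a bounded integer knapsack.
A has the best ratio (11/2); taking only A gives at most 3×11 = 33 (stopped by the supply cap of 3).
Mixing does better — 3×A, 1×K, and 3×B: weight 27 ≤ 27, strength 3·11 + 1·5 + 3·3 = 47.

47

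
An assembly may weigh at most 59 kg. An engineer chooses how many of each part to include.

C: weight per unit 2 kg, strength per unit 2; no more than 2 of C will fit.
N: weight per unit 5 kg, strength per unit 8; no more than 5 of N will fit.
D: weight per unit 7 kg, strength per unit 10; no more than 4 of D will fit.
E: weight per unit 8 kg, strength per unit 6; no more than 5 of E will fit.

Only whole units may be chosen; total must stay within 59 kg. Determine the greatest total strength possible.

N has the best ratio (8/5); taking only N gives at most 5×8 = 40 (stopped by the supply cap of 5).
Mixing does better — 2×C, 5×N, and 4×D: weight 57 ≤ 59, strength 2·2 + 5·8 + 4·10 = 84.

84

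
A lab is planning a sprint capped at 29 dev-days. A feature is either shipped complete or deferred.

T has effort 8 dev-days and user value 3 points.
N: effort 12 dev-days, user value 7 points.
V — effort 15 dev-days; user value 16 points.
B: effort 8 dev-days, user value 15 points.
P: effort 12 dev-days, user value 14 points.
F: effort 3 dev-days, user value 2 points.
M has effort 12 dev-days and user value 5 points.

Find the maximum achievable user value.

33

Allowing fractional choices, the relaxed optimum would be about 38.6, but features are indivisible.
T + B + P: effort 8 + 8 + 12 = 28 ≤ 29, user value 3 + 15 + 14 = 32.
V + B + F: effort 15 + 8 + 3 = 26 ≤ 29, user value 16 + 15 + 2 = 33.
V + B: effort 15 + 8 = 23 ≤ 29, user value 16 + 15 = 31.
Best is V, B, and F with total user value 33.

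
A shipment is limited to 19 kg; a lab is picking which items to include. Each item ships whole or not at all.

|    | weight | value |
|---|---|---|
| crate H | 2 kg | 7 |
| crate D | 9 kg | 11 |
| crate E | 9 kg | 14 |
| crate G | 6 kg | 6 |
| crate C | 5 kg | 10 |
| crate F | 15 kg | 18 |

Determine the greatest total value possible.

31

crate H + crate E + crate C: weight 2 + 9 + 5 = 16 ≤ 19, value 7 + 14 + 10 = 31.
crate H + crate D + crate C: weight 2 + 9 + 5 = 16 ≤ 19, value 7 + 11 + 10 = 28.
Best is crate H, crate E, and crate C with total value 31.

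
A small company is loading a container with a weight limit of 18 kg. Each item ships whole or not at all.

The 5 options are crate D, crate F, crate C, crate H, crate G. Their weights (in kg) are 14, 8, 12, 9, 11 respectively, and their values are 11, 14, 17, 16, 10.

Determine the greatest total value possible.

Allowing fractional choices, the relaxed optimum would be about 31.4, but items are indivisible.
crate F + crate H: weight 8 + 9 = 17 ≤ 18, value 14 + 16 = 30.
crate C: weight 12 ≤ 18, value 17.
crate H: weight 9 ≤ 18, value 16.
Best is crate F and crate H with total value 30.

30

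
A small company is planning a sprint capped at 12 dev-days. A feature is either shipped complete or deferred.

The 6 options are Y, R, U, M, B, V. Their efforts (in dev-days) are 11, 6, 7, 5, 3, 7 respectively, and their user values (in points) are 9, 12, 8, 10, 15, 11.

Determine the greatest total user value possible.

27

Treat it as a binary knapsack problem.
B + V: effort 3 + 7 = 10 ≤ 12, user value 15 + 11 = 26.
R + B: effort 6 + 3 = 9 ≤ 12, user value 12 + 15 = 27.
M + B: effort 5 + 3 = 8 ≤ 12, user value 10 + 15 = 25.
Best is R and B with total user value 27.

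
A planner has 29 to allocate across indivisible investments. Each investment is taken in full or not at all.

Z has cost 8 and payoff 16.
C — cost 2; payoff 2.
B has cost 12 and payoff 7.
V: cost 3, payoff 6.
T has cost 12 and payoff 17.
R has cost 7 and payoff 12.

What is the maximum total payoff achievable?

47

This is an integer program with binary decision variables.
Allowing fractional choices, the relaxed optimum would be about 49.6, but investments are indivisible.
Z + T + R: cost 8 + 12 + 7 = 27 ≤ 29, payoff 16 + 17 + 12 = 45.
Z + C + V + T: cost 8 + 2 + 3 + 12 = 25 ≤ 29, payoff 16 + 2 + 6 + 17 = 41.
Z + C + T + R: cost 8 + 2 + 12 + 7 = 29 ≤ 29, payoff 16 + 2 + 17 + 12 = 47.
Best is Z, C, T, and R with total payoff 47.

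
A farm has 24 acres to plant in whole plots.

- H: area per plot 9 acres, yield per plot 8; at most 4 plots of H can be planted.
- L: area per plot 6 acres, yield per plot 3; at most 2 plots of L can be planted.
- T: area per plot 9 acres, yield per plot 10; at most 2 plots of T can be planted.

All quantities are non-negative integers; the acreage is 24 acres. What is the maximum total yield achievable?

This is a bounded integer knapsack.
1×L and 2×T: area 24 ≤ 24, yield 1·3 + 2·10 = 23.
1×H, 1×L, and 1×T: area 24 ≤ 24, yield 1·8 + 1·3 + 1·10 = 21.
Best is 23.

23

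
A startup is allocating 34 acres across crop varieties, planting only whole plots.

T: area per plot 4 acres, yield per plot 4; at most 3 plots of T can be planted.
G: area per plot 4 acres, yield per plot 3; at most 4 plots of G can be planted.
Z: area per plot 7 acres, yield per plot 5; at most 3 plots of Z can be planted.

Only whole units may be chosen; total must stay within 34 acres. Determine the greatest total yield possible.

Take 3×T, 2×G, and 2×Z: area 34 ≤ 34, yield 3·4 + 2·3 + 2·5 = 28.
T has the best ratio (4/4) and is taken to its limit of 3; remaining capacity is filled optimally with the others.

28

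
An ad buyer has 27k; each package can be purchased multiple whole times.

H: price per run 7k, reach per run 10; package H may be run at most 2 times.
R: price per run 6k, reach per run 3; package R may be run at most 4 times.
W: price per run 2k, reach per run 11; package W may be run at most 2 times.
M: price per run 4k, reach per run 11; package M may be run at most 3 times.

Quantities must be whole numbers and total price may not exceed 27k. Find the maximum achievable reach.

W has the best ratio (11/2); taking only W gives at most 2×11 = 22 (stopped by the supply cap of 2).
Mixing does better — 1×H, 2×W, and 3×M: price 23 ≤ 27, reach 1·10 + 2·11 + 3·11 = 65.

65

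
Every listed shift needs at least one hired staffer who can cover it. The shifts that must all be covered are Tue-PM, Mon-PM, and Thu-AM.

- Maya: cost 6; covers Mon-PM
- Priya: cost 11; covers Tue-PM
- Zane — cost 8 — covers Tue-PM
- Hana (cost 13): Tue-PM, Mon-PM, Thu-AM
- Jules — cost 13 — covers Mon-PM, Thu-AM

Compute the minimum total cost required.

This is a weighted set-cover instance.
Hana alone covers Tue-PM, Mon-PM, Thu-AM — every shift.
Total cost: 13.

13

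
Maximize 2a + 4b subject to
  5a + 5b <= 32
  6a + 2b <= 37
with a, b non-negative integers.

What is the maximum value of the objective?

The continuous relaxation peaks at (0, 6.4) with value 25.60; rounding to a feasible lattice point costs some objective.
(a,b)=(0,6): 5·0+5·6=30≤32, 6·0+2·6=12≤37, objective 24.
(a,b)=(1,5): 5·1+5·5=30≤32, 6·1+2·5=16≤37, objective 22.
(a,b)=(0,5): 5·0+5·5=25≤32, 6·0+2·5=10≤37, objective 20.
The best lattice point is (0,6), giving 24.

24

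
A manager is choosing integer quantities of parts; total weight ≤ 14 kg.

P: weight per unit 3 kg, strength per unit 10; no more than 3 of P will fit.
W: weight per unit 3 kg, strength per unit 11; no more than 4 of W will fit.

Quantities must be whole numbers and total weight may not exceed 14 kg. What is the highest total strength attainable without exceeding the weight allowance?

Take 4×W: weight 12 ≤ 14, strength 4·11 = 44.
W has the best ratio (11/3) and is taken to its limit of 4; remaining capacity is filled optimally with the others.

44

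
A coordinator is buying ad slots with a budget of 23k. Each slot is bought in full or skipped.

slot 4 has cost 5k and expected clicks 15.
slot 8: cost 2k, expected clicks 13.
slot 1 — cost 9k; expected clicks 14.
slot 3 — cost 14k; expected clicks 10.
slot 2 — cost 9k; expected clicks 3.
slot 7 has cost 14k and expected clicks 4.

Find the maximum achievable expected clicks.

42

slot 4 + slot 8 + slot 3: cost 5 + 2 + 14 = 21 ≤ 23, expected clicks 15 + 13 + 10 = 38.
slot 4 + slot 8 + slot 1: cost 5 + 2 + 9 = 16 ≤ 23, expected clicks 15 + 13 + 14 = 42.
Best is slot 4, slot 8, and slot 1 with total expected clicks 42.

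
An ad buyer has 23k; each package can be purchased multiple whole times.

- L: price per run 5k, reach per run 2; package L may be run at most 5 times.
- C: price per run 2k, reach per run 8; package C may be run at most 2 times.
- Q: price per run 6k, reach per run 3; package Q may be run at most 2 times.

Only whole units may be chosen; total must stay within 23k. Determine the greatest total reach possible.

Take 1×L, 2×C, and 2×Q: price 21 ≤ 23, reach 1·2 + 2·8 + 2·3 = 24.
C has the best ratio (8/2) and is taken to its limit of 2; remaining capacity is filled optimally with the others.

24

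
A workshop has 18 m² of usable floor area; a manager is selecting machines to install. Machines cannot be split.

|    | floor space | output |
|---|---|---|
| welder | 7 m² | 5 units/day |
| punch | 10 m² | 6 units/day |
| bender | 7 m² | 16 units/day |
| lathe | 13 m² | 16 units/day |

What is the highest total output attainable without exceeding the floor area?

This is an integer program with binary decision variables.
Allowing fractional choices, the relaxed optimum would be about 29.5, but machines are indivisible.
welder + bender: floor space 7 + 7 = 14 ≤ 18, output 5 + 16 = 21.
bender: floor space 7 ≤ 18, output 16.
punch + bender: floor space 10 + 7 = 17 ≤ 18, output 6 + 16 = 22.
Best is punch and bender with total output 22.

22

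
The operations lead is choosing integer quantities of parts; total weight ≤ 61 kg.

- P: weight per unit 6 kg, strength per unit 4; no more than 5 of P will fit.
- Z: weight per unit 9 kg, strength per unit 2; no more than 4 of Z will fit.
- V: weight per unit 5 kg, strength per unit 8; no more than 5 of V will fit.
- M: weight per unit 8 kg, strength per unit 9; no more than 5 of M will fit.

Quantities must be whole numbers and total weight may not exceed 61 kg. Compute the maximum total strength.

77

V has the best ratio (8/5); taking only V gives at most 5×8 = 40 (stopped by the supply cap of 5).
Mixing does better — 4×V and 5×M: weight 60 ≤ 61, strength 4·8 + 5·9 = 77.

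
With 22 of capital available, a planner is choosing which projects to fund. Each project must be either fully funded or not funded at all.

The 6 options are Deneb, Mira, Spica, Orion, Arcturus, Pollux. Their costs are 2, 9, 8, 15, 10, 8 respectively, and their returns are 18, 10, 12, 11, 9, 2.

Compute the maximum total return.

This is a 0-1 knapsack instance.
Take Deneb, Mira, and Spica: cost 2 + 9 + 8 = 19 ≤ 22, return 18 + 10 + 12 = 40.
No other feasible combination does better.

40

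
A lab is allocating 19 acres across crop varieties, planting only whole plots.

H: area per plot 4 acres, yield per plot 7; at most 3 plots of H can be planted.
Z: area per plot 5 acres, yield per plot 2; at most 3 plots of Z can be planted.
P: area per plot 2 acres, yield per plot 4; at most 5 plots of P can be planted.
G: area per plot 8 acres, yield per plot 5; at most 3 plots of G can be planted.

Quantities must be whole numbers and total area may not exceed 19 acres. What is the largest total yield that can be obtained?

34

This is a bounded integer knapsack.
P has the best ratio (4/2); taking only P gives at most 5×4 = 20 (stopped by the supply cap of 5).
Mixing does better — 2×H and 5×P: area 18 ≤ 19, yield 2·7 + 5·4 = 34.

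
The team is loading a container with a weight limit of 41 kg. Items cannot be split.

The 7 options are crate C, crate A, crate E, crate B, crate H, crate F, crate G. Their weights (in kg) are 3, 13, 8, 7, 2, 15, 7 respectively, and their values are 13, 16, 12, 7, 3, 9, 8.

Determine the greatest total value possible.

59

crate C + crate A + crate E + crate B + crate G: weight 3 + 13 + 8 + 7 + 7 = 38 ≤ 41, value 13 + 16 + 12 + 7 + 8 = 56.
crate C + crate A + crate E + crate H + crate F: weight 3 + 13 + 8 + 2 + 15 = 41 ≤ 41, value 13 + 16 + 12 + 3 + 9 = 53.
crate C + crate A + crate E + crate B + crate H + crate G: weight 3 + 13 + 8 + 7 + 2 + 7 = 40 ≤ 41, value 13 + 16 + 12 + 7 + 3 + 8 = 59.
Best is crate C, crate A, crate E, crate B, crate H, and crate G with total value 59.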